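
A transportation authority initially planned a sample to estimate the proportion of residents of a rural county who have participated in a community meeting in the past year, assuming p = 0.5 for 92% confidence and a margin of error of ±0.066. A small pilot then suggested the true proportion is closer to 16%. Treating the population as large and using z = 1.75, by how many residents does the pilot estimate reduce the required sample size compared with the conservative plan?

81

Conservative (p = 0.5): n = 1.75² × 0.25 / 0.066² ≈ 175.76 → 176.
Using p = 0.16: p(1−p) = 0.1344, so n = 1.75² × 0.1344 / 0.066² ≈ 94.49 → 95.
Reduction: 176 − 95 = 81.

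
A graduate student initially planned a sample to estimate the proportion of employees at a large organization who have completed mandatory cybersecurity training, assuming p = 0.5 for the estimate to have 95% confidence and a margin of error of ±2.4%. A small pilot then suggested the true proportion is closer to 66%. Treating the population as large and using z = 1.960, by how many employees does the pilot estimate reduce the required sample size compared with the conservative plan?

171

Conservative (p = 0.5): n = 1.960² × 0.25 / 0.024² ≈ 1667.36 → 1668.
Using p = 0.66: p(1−p) = 0.2244, so n = 1.960² × 0.2244 / 0.024² ≈ 1496.62 → 1497.
Reduction: 1668 − 1497 = 171.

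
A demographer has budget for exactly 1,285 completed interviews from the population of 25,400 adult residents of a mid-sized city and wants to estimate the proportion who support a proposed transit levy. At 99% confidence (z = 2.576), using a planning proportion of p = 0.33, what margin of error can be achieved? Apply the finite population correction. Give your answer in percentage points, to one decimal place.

3.3

Finite-population factor: (N−n)/(N−1) = (25400−1285)/(25400−1) = 0.9494.
SE(p̂) = √[p(1−p)/n · (N−n)/(N−1)] = √[0.2211/1285 × 0.9494] = 0.01278.
E = z × SE = 2.576 × 0.01278 = 0.03292 ≈ 3.3 percentage points.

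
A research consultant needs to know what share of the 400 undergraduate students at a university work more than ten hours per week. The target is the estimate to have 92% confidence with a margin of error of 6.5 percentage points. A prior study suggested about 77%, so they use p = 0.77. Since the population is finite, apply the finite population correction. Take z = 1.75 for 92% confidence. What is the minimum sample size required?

Unadjusted: n₀ = 1.75² × 0.77 × 0.23 / 0.065² ≈ 128.37, so n₀ = 129.
Finite population correction with N = 400: n = n₀ / (1 + (n₀−1)/N) = 129 / (1 + 128/400) = 129 / 1.3200 ≈ 97.73.
Rounding up, n = 98.

98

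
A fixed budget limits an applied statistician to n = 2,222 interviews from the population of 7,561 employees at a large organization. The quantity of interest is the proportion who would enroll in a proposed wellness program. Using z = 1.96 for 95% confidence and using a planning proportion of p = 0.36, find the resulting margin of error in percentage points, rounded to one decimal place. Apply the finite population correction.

Finite-population factor: (N−n)/(N−1) = (7561−2222)/(7561−1) = 0.7062.
SE(p̂) = √[p(1−p)/n · (N−n)/(N−1)] = √[0.2304/2222 × 0.7062] = 0.00856.
E = z × SE = 1.96 × 0.00856 = 0.01677 ≈ 1.7 percentage points.

1.7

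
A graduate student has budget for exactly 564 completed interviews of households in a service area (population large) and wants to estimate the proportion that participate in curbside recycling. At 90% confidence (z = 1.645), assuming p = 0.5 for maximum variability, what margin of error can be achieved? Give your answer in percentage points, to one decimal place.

SE(p̂) = √[p(1−p)/n] = √[0.2500/564] = 0.02105.
E = z × SE = 1.645 × 0.02105 = 0.03463, or 3.5 percentage points.

3.5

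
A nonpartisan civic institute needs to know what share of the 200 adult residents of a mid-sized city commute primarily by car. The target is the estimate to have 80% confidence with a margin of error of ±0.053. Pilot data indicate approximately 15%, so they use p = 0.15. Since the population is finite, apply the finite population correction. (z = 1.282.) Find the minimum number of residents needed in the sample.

Unadjusted: n₀ = 1.282² × 0.15 × 0.85 / 0.053² ≈ 74.60, so n₀ = 75.
Finite population correction with N = 200: n = n₀ / (1 + (n₀−1)/N) = 75 / (1 + 74/200) = 75 / 1.3700 ≈ 54.74.
Rounding up, n = 55.

55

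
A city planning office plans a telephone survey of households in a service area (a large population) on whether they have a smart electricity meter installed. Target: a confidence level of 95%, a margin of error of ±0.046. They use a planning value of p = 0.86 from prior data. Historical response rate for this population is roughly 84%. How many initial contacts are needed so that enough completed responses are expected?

261

For 95% confidence, z = 1.960.
Completed interviews needed: n₀ = 1.960² × 0.1204 / 0.046² ≈ 218.59 → 219.
At an 84% response rate, contacts needed = 219 / 0.84 ≈ 260.71 → 261.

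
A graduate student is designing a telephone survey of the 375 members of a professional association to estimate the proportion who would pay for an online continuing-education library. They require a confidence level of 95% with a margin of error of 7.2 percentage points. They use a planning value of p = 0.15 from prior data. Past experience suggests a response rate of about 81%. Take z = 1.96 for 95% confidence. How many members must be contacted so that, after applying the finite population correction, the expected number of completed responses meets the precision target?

Completed interviews needed (unadjusted): n₀ = 1.96² × 0.1275 / 0.072² ≈ 94.48 → 95.
FPC for N = 375: n = 95 / (1 + 94/375) = 95 / 1.2507 ≈ 75.96 → 76.
At an 81% response rate, contacts needed = 76 / 0.81 ≈ 93.83 → 94.

94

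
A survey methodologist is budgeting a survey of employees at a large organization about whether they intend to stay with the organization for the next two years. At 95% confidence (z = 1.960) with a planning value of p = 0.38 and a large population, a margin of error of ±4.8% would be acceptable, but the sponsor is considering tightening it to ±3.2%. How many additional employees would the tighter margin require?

At ±4.8%: n = 1.960² × 0.2356 / 0.048² ≈ 392.83 → 393.
At ±3.2%: n = 1.960² × 0.2356 / 0.032² ≈ 883.87 → 884.
Additional respondents: 884 − 393 = 491.

491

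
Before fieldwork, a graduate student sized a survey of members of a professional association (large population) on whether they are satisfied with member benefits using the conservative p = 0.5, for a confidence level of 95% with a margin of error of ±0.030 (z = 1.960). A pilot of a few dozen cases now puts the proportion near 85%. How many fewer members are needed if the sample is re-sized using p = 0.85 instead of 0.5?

Conservative (p = 0.5): n = 1.960² × 0.25 / 0.030² ≈ 1067.11 → 1068.
Using p = 0.85: p(1−p) = 0.1275, so n = 1.960² × 0.1275 / 0.030² ≈ 544.23 → 545.
Reduction: 1068 − 545 = 523.

523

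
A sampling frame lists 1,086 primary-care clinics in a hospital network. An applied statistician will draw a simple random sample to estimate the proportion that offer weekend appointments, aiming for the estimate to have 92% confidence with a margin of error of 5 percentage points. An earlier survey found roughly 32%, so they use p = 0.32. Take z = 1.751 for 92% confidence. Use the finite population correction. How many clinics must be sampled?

Unadjusted: n₀ = 1.751² × 0.32 × 0.68 / 0.050² ≈ 266.86, so n₀ = 267.
Finite population correction with N = 1,086: n = n₀ / (1 + (n₀−1)/N) = 267 / (1 + 266/1086) = 267 / 1.2449 ≈ 214.47.
Rounding up, n = 215.

215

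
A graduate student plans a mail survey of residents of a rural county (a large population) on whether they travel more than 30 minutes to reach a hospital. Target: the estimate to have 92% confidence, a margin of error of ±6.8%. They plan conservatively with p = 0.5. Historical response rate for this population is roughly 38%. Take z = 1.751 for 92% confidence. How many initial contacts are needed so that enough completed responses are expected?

437

Completed interviews needed: n₀ = 1.751² × 0.2500 / 0.068² ≈ 165.77 → 166.
At a 38% response rate, contacts needed = 166 / 0.38 ≈ 436.84 → 437.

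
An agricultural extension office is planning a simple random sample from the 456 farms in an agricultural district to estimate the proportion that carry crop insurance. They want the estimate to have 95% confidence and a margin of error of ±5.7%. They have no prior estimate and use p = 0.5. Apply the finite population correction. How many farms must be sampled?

180

For 95% confidence, z = 1.96.
Unadjusted: n₀ = 1.96² × 0.50 × 0.50 / 0.057² ≈ 295.60, so n₀ = 296.
Finite population correction with N = 456: n = n₀ / (1 + (n₀−1)/N) = 296 / (1 + 295/456) = 296 / 1.6469 ≈ 179.73.
Rounding up, n = 180.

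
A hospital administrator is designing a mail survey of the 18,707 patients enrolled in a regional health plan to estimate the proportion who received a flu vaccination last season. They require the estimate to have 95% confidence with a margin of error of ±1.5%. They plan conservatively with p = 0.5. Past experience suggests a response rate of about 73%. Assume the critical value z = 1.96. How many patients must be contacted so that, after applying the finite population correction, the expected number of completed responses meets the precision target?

4762

Completed interviews needed (unadjusted): n₀ = 1.96² × 0.2500 / 0.015² ≈ 4268.44 → 4269.
FPC for N = 18,707: n = 4269 / (1 + 4268/18707) = 4269 / 1.2281 ≈ 3475.96 → 3476.
At a 73% response rate, contacts needed = 3476 / 0.73 ≈ 4761.64 → 4762.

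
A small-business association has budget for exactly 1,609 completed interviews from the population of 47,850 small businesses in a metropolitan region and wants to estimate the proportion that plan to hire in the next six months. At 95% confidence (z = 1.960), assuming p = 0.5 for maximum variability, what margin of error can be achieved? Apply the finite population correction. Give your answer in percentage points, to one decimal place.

Finite-population factor: (N−n)/(N−1) = (47850−1609)/(47850−1) = 0.9664.
SE(p̂) = √[p(1−p)/n · (N−n)/(N−1)] = √[0.2500/1609 × 0.9664] = 0.01225.
E = z × SE = 1.960 × 0.01225 = 0.02402 ≈ 2.4 percentage points.

2.4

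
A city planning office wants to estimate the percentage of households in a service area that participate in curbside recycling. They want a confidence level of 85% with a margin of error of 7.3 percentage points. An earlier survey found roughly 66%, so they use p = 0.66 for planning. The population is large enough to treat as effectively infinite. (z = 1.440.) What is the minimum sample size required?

With p = 0.66, p(1−p) = 0.2244.
n = z²·p(1−p)/E² = 1.440² × 0.2244 / 0.073² = 2.0736 × 0.2244 / 0.005329 ≈ 87.32.
Rounding up gives n = 88.

88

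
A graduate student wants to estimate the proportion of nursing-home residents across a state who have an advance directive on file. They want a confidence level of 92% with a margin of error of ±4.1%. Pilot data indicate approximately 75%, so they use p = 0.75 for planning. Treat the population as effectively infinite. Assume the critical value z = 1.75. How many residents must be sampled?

342

With p = 0.75, p(1−p) = 0.1875.
n = z²·p(1−p)/E² = 1.75² × 0.1875 / 0.041² = 3.0625 × 0.1875 / 0.001681 ≈ 341.59.
Rounding up gives n = 342.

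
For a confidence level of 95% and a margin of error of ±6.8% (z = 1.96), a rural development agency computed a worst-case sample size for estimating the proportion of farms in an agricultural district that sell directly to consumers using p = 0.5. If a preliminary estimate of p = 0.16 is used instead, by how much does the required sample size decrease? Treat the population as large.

96

Conservative (p = 0.5): n = 1.96² × 0.25 / 0.068² ≈ 207.70 → 208.
Using p = 0.16: p(1−p) = 0.1344, so n = 1.96² × 0.1344 / 0.068² ≈ 111.66 → 112.
Reduction: 208 − 112 = 96.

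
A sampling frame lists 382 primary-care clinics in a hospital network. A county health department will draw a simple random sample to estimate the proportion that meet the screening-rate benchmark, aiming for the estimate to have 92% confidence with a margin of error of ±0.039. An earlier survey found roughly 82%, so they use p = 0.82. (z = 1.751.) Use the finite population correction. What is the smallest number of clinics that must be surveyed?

Unadjusted: n₀ = 1.751² × 0.82 × 0.18 / 0.039² ≈ 297.53, so n₀ = 298.
Finite population correction with N = 382: n = n₀ / (1 + (n₀−1)/N) = 298 / (1 + 297/382) = 298 / 1.7775 ≈ 167.65.
Rounding up, n = 168.

168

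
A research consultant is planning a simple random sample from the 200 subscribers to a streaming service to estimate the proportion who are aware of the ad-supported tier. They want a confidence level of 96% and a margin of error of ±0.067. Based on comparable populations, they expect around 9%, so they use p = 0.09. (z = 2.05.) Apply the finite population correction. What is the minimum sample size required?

Unadjusted: n₀ = 2.05² × 0.09 × 0.91 / 0.067² ≈ 76.67, so n₀ = 77.
Finite population correction with N = 200: n = n₀ / (1 + (n₀−1)/N) = 77 / (1 + 76/200) = 77 / 1.3800 ≈ 55.80.
Rounding up, n = 56.

56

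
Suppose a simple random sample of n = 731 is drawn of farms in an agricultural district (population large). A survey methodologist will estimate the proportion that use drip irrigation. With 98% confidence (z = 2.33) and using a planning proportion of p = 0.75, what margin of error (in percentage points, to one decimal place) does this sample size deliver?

3.7

SE(p̂) = √[p(1−p)/n] = √[0.1875/731] = 0.01602.
E = z × SE = 2.33 × 0.01602 = 0.03732, or 3.7 percentage points.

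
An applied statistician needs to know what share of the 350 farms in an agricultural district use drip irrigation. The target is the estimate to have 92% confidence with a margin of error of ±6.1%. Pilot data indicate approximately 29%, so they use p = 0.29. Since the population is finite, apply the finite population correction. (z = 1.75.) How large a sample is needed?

115

Unadjusted: n₀ = 1.75² × 0.29 × 0.71 / 0.061² ≈ 169.46, so n₀ = 170.
Finite population correction with N = 350: n = n₀ / (1 + (n₀−1)/N) = 170 / (1 + 169/350) = 170 / 1.4829 ≈ 114.64.
Rounding up, n = 115.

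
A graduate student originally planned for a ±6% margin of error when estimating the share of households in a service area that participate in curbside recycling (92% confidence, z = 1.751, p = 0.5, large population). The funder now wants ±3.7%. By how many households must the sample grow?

347

At ±6%: n = 1.751² × 0.2500 / 0.060² ≈ 212.92 → 213.
At ±3.7%: n = 1.751² × 0.2500 / 0.037² ≈ 559.90 → 560.
Additional respondents: 560 − 213 = 347.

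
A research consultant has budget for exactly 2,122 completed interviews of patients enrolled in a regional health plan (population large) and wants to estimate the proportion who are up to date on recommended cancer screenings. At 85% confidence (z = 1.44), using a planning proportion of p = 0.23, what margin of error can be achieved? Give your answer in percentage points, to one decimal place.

SE(p̂) = √[p(1−p)/n] = √[0.1771/2122] = 0.00914.
E = z × SE = 1.44 × 0.00914 = 0.01316, or 1.3 percentage points.

1.3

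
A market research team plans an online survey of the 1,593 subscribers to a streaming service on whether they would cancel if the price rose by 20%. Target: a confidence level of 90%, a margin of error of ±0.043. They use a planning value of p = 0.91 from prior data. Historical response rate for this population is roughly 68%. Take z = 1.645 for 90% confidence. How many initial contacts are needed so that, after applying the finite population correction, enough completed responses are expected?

165

Completed interviews needed (unadjusted): n₀ = 1.645² × 0.0819 / 0.043² ≈ 119.86 → 120.
FPC for N = 1,593: n = 120 / (1 + 119/1593) = 120 / 1.0747 ≈ 111.66 → 112.
At a 68% response rate, contacts needed = 112 / 0.68 ≈ 164.71 → 165.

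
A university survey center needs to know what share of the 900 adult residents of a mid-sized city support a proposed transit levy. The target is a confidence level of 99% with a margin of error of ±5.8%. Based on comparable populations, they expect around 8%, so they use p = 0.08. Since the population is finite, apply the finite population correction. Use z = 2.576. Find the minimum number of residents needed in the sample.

126

Unadjusted: n₀ = 2.576² × 0.08 × 0.92 / 0.058² ≈ 145.18, so n₀ = 146.
Finite population correction with N = 900: n = n₀ / (1 + (n₀−1)/N) = 146 / (1 + 145/900) = 146 / 1.1611 ≈ 125.74.
Rounding up, n = 126.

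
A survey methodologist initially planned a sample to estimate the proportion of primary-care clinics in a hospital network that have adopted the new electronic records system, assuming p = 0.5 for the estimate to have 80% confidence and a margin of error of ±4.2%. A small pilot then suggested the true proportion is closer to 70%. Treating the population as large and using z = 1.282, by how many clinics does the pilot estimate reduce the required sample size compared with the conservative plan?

Conservative (p = 0.5): n = 1.282² × 0.25 / 0.042² ≈ 232.93 → 233.
Using p = 0.70: p(1−p) = 0.2100, so n = 1.282² × 0.2100 / 0.042² ≈ 195.66 → 196.
Reduction: 233 − 196 = 37.

37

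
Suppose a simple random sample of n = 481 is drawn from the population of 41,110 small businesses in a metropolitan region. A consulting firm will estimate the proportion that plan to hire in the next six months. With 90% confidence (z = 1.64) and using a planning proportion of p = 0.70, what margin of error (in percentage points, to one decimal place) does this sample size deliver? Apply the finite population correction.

3.4

Finite-population factor: (N−n)/(N−1) = (41110−481)/(41110−1) = 0.9883.
SE(p̂) = √[p(1−p)/n · (N−n)/(N−1)] = √[0.2100/481 × 0.9883] = 0.02077.
E = z × SE = 1.64 × 0.02077 = 0.03407 ≈ 3.4 percentage points.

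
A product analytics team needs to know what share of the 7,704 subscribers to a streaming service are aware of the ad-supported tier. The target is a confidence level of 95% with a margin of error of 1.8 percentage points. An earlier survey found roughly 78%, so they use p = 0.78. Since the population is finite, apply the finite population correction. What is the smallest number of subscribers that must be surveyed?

For 95% confidence, z = 1.960.
Unadjusted: n₀ = 1.960² × 0.78 × 0.22 / 0.018² ≈ 2034.63, so n₀ = 2035.
Finite population correction with N = 7,704: n = n₀ / (1 + (n₀−1)/N) = 2035 / (1 + 2034/7704) = 2035 / 1.2640 ≈ 1609.94.
Rounding up, n = 1610.

1610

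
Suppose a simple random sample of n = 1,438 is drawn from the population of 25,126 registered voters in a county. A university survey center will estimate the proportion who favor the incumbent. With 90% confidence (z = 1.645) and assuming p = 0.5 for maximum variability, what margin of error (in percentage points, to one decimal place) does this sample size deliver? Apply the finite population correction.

2.1

Finite-population factor: (N−n)/(N−1) = (25126−1438)/(25126−1) = 0.9428.
SE(p̂) = √[p(1−p)/n · (N−n)/(N−1)] = √[0.2500/1438 × 0.9428] = 0.01280.
E = z × SE = 1.645 × 0.01280 = 0.02106 ≈ 2.1 percentage points.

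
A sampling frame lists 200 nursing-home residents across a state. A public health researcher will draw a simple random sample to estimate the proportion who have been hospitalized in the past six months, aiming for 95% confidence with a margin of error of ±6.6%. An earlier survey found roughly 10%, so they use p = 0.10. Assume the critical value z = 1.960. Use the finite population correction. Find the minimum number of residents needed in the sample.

58

Unadjusted: n₀ = 1.960² × 0.10 × 0.90 / 0.066² ≈ 79.37, so n₀ = 80.
Finite population correction with N = 200: n = n₀ / (1 + (n₀−1)/N) = 80 / (1 + 79/200) = 80 / 1.3950 ≈ 57.35.
Rounding up, n = 58.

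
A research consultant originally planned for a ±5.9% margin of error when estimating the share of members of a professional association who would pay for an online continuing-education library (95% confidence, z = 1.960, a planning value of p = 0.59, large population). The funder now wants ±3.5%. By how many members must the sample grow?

At ±5.9%: n = 1.960² × 0.2419 / 0.059² ≈ 266.96 → 267.
At ±3.5%: n = 1.960² × 0.2419 / 0.035² ≈ 758.60 → 759.
Additional respondents: 759 − 267 = 492.

492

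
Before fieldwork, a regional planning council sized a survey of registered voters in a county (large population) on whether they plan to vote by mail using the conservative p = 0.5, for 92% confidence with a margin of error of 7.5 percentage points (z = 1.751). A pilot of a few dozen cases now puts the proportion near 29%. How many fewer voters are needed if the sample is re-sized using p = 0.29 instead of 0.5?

Conservative (p = 0.5): n = 1.751² × 0.25 / 0.075² ≈ 136.27 → 137.
Using p = 0.29: p(1−p) = 0.2059, so n = 1.751² × 0.2059 / 0.075² ≈ 112.23 → 113.
Reduction: 137 − 113 = 24.

24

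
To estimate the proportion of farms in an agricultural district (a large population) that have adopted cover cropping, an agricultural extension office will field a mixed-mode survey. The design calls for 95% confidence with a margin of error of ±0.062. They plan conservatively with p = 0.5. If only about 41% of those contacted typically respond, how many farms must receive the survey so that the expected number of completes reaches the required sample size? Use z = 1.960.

610

Completed interviews needed: n₀ = 1.960² × 0.2500 / 0.062² ≈ 249.84 → 250.
At a 41% response rate, contacts needed = 250 / 0.41 ≈ 609.76 → 610.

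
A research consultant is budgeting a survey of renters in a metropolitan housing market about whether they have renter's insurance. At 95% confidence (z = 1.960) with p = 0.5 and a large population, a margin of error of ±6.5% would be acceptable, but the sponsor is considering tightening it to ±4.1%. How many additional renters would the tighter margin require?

344

At ±6.5%: n = 1.960² × 0.2500 / 0.065² ≈ 227.31 → 228.
At ±4.1%: n = 1.960² × 0.2500 / 0.041² ≈ 571.33 → 572.
Additional respondents: 572 − 228 = 344.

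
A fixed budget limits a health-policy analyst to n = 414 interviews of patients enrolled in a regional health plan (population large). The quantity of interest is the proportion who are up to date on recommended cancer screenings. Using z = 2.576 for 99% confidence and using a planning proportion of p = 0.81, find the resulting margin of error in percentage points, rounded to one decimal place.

SE(p̂) = √[p(1−p)/n] = √[0.1539/414] = 0.01928.
E = z × SE = 2.576 × 0.01928 = 0.04967, or 5.0 percentage points.

5.0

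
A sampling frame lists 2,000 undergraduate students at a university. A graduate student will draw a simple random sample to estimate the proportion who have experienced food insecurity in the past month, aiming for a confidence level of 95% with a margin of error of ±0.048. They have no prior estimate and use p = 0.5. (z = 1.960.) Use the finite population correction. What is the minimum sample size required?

346

Unadjusted: n₀ = 1.960² × 0.50 × 0.50 / 0.048² ≈ 416.84, so n₀ = 417.
Finite population correction with N = 2,000: n = n₀ / (1 + (n₀−1)/N) = 417 / (1 + 416/2000) = 417 / 1.2080 ≈ 345.20.
Rounding up, n = 346.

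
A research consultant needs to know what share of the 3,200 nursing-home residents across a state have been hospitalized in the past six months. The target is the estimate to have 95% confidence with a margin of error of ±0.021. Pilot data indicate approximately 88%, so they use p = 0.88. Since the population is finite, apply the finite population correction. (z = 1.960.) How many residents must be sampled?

715

Unadjusted: n₀ = 1.960² × 0.88 × 0.12 / 0.021² ≈ 919.89, so n₀ = 920.
Finite population correction with N = 3,200: n = n₀ / (1 + (n₀−1)/N) = 920 / (1 + 919/3200) = 920 / 1.2872 ≈ 714.74.
Rounding up, n = 715.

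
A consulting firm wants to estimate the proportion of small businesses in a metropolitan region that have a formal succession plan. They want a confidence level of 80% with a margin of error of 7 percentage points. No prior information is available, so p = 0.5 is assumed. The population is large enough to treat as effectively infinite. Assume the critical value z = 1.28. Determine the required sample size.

84

With p = 0.5, p(1−p) = 0.25.
n = z²·p(1−p)/E² = 1.28² × 0.2500 / 0.070² = 1.6384 × 0.2500 / 0.004900 ≈ 83.59.
Rounding up gives n = 84.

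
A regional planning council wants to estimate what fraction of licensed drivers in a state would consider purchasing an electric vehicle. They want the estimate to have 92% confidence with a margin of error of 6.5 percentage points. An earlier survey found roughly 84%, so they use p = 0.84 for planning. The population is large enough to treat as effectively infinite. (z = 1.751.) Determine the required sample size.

With p = 0.84, p(1−p) = 0.1344.
n = z²·p(1−p)/E² = 1.751² × 0.1344 / 0.065² = 3.0660 × 0.1344 / 0.004225 ≈ 97.53.
Rounding up gives n = 98.

98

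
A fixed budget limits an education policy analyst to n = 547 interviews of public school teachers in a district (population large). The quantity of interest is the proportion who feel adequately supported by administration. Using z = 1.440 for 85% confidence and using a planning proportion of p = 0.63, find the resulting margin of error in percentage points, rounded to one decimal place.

3.0

SE(p̂) = √[p(1−p)/n] = √[0.2331/547] = 0.02064.
E = z × SE = 1.440 × 0.02064 = 0.02973, or 3.0 percentage points.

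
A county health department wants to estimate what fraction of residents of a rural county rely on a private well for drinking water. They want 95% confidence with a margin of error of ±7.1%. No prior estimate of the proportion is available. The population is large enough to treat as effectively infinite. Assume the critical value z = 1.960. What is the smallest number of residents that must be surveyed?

191

With no prior estimate, use p = 0.5, giving p(1−p) = 0.25.
n = z²·p(1−p)/E² = 1.960² × 0.2500 / 0.071² = 3.8416 × 0.2500 / 0.005041 ≈ 190.52.
Rounding up gives n = 191.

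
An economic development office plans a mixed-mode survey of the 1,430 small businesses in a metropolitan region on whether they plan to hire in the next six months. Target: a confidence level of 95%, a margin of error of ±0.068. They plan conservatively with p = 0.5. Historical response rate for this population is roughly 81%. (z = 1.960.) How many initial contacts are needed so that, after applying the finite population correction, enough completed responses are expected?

225

Completed interviews needed (unadjusted): n₀ = 1.960² × 0.2500 / 0.068² ≈ 207.70 → 208.
FPC for N = 1,430: n = 208 / (1 + 207/1430) = 208 / 1.1448 ≈ 181.70 → 182.
At an 81% response rate, contacts needed = 182 / 0.81 ≈ 224.69 → 225.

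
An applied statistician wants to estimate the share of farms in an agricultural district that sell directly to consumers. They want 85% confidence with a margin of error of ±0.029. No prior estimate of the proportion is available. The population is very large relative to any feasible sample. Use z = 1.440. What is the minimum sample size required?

With no prior estimate, use p = 0.5, giving p(1−p) = 0.25.
n = z²·p(1−p)/E² = 1.440² × 0.2500 / 0.029² = 2.0736 × 0.2500 / 0.000841 ≈ 616.41.
Rounding up gives n = 617.

617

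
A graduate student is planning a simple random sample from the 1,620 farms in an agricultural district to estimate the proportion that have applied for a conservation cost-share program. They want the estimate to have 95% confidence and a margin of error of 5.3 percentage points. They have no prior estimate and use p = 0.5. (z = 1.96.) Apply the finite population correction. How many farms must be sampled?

Unadjusted: n₀ = 1.96² × 0.50 × 0.50 / 0.053² ≈ 341.90, so n₀ = 342.
Finite population correction with N = 1,620: n = n₀ / (1 + (n₀−1)/N) = 342 / (1 + 341/1620) = 342 / 1.2105 ≈ 282.53.
Rounding up, n = 283.

283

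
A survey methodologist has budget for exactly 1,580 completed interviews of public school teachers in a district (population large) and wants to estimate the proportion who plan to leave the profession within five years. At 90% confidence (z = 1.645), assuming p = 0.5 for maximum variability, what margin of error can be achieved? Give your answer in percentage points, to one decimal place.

SE(p̂) = √[p(1−p)/n] = √[0.2500/1580] = 0.01258.
E = z × SE = 1.645 × 0.01258 = 0.02069, or 2.1 percentage points.

2.1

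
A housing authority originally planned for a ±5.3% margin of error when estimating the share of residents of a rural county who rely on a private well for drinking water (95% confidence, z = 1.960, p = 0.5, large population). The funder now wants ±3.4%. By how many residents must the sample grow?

489

At ±5.3%: n = 1.960² × 0.2500 / 0.053² ≈ 341.90 → 342.
At ±3.4%: n = 1.960² × 0.2500 / 0.034² ≈ 830.80 → 831.
Additional respondents: 831 − 342 = 489.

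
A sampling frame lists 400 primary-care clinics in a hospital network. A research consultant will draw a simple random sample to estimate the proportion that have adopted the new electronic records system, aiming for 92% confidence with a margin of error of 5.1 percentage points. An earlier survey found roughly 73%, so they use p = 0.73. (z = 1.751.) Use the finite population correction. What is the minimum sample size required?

148

Unadjusted: n₀ = 1.751² × 0.73 × 0.27 / 0.051² ≈ 232.34, so n₀ = 233.
Finite population correction with N = 400: n = n₀ / (1 + (n₀−1)/N) = 233 / (1 + 232/400) = 233 / 1.5800 ≈ 147.47.
Rounding up, n = 148.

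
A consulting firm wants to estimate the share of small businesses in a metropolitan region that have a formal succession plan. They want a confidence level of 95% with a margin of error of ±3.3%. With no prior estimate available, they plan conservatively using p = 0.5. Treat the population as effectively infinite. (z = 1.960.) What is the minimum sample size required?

882

With p = 0.5, p(1−p) = 0.25.
n = z²·p(1−p)/E² = 1.960² × 0.2500 / 0.033² = 3.8416 × 0.2500 / 0.001089 ≈ 881.91.
Rounding up gives n = 882.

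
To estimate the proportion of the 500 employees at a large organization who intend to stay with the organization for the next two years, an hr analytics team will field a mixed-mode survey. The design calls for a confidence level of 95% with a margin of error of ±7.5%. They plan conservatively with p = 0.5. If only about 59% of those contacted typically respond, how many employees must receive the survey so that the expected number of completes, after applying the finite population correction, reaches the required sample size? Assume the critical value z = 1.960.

Completed interviews needed (unadjusted): n₀ = 1.960² × 0.2500 / 0.075² ≈ 170.74 → 171.
FPC for N = 500: n = 171 / (1 + 170/500) = 171 / 1.3400 ≈ 127.61 → 128.
At a 59% response rate, contacts needed = 128 / 0.59 ≈ 216.95 → 217.

217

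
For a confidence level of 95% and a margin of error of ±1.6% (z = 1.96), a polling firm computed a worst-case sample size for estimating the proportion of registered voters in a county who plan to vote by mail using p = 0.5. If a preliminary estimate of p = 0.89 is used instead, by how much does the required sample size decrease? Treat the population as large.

2282

Conservative (p = 0.5): n = 1.96² × 0.25 / 0.016² ≈ 3751.56 → 3752.
Using p = 0.89: p(1−p) = 0.0979, so n = 1.96² × 0.0979 / 0.016² ≈ 1469.11 → 1470.
Reduction: 3752 − 1470 = 2282.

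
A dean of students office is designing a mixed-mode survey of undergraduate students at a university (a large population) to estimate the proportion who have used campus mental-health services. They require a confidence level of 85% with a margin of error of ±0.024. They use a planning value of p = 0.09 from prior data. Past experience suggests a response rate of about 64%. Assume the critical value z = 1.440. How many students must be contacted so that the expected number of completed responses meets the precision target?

Completed interviews needed: n₀ = 1.440² × 0.0819 / 0.024² ≈ 294.84 → 295.
At a 64% response rate, contacts needed = 295 / 0.64 ≈ 460.94 → 461.

461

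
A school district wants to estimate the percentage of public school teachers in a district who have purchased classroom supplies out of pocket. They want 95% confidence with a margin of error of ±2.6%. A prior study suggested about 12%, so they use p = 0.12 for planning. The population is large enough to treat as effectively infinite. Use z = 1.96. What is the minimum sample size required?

With p = 0.12, p(1−p) = 0.1056.
n = z²·p(1−p)/E² = 1.96² × 0.1056 / 0.026² = 3.8416 × 0.1056 / 0.000676 ≈ 600.11.
Rounding up gives n = 601.

601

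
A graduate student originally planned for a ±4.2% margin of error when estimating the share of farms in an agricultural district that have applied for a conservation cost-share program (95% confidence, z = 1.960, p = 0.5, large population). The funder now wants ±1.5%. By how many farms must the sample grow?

At ±4.2%: n = 1.960² × 0.2500 / 0.042² ≈ 544.44 → 545.
At ±1.5%: n = 1.960² × 0.2500 / 0.015² ≈ 4268.44 → 4269.
Additional respondents: 4269 − 545 = 3724.

3724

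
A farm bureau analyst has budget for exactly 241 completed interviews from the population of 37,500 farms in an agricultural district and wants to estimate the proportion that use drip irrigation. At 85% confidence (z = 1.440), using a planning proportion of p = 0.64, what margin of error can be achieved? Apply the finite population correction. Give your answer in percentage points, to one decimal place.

Finite-population factor: (N−n)/(N−1) = (37500−241)/(37500−1) = 0.9936.
SE(p̂) = √[p(1−p)/n · (N−n)/(N−1)] = √[0.2304/241 × 0.9936] = 0.03082.
E = z × SE = 1.440 × 0.03082 = 0.04438 ≈ 4.4 percentage points.

4.4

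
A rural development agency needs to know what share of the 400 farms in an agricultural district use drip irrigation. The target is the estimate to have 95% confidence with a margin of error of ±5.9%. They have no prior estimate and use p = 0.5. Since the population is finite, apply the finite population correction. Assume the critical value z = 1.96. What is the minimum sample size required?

164

Unadjusted: n₀ = 1.96² × 0.50 × 0.50 / 0.059² ≈ 275.90, so n₀ = 276.
Finite population correction with N = 400: n = n₀ / (1 + (n₀−1)/N) = 276 / (1 + 275/400) = 276 / 1.6875 ≈ 163.56.
Rounding up, n = 164.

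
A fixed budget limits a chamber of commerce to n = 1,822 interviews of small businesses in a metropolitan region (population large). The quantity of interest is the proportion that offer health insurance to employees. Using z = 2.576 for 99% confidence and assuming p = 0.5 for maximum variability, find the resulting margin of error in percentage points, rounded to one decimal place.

SE(p̂) = √[p(1−p)/n] = √[0.2500/1822] = 0.01171.
E = z × SE = 2.576 × 0.01171 = 0.03017, or 3.0 percentage points.

3.0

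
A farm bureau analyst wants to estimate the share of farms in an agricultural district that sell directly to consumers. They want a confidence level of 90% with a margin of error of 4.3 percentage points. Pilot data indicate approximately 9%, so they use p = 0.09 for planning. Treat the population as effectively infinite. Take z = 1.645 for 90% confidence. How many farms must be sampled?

With p = 0.09, p(1−p) = 0.0819.
n = z²·p(1−p)/E² = 1.645² × 0.0819 / 0.043² = 2.7060 × 0.0819 / 0.001849 ≈ 119.86.
Rounding up gives n = 120.

120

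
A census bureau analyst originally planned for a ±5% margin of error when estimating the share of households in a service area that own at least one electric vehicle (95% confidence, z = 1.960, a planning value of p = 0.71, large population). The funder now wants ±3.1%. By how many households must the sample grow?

507

At ±5%: n = 1.960² × 0.2059 / 0.050² ≈ 316.39 → 317.
At ±3.1%: n = 1.960² × 0.2059 / 0.031² ≈ 823.09 → 824.
Additional respondents: 824 − 317 = 507.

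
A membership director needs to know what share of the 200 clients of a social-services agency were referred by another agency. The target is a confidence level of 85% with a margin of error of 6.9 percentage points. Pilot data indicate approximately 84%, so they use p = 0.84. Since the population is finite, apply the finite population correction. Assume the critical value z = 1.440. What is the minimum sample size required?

Unadjusted: n₀ = 1.440² × 0.84 × 0.16 / 0.069² ≈ 58.54, so n₀ = 59.
Finite population correction with N = 200: n = n₀ / (1 + (n₀−1)/N) = 59 / (1 + 58/200) = 59 / 1.2900 ≈ 45.74.
Rounding up, n = 46.

46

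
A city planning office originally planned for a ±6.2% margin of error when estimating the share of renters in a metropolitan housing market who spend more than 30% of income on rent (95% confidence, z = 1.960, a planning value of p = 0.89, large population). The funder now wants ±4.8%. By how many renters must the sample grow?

At ±6.2%: n = 1.960² × 0.0979 / 0.062² ≈ 97.84 → 98.
At ±4.8%: n = 1.960² × 0.0979 / 0.048² ≈ 163.23 → 164.
Additional respondents: 164 − 98 = 66.

66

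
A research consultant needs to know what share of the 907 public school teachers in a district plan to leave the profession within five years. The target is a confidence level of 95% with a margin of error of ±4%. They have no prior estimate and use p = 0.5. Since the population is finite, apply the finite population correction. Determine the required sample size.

For 95% confidence, z = 1.960.
Unadjusted: n₀ = 1.960² × 0.50 × 0.50 / 0.040² ≈ 600.25, so n₀ = 601.
Finite population correction with N = 907: n = n₀ / (1 + (n₀−1)/N) = 601 / (1 + 600/907) = 601 / 1.6615 ≈ 361.72.
Rounding up, n = 362.

362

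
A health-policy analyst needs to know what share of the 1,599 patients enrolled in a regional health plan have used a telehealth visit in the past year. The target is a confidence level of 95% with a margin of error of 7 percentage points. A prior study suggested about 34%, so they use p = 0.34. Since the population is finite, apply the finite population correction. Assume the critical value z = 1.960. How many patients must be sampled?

159

Unadjusted: n₀ = 1.960² × 0.34 × 0.66 / 0.070² ≈ 175.93, so n₀ = 176.
Finite population correction with N = 1,599: n = n₀ / (1 + (n₀−1)/N) = 176 / (1 + 175/1599) = 176 / 1.1094 ≈ 158.64.
Rounding up, n = 159.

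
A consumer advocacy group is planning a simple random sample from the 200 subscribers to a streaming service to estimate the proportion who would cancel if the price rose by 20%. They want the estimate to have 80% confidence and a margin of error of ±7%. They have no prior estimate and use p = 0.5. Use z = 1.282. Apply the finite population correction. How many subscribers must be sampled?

60

Unadjusted: n₀ = 1.282² × 0.50 × 0.50 / 0.070² ≈ 83.85, so n₀ = 84.
Finite population correction with N = 200: n = n₀ / (1 + (n₀−1)/N) = 84 / (1 + 83/200) = 84 / 1.4150 ≈ 59.36.
Rounding up, n = 60.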